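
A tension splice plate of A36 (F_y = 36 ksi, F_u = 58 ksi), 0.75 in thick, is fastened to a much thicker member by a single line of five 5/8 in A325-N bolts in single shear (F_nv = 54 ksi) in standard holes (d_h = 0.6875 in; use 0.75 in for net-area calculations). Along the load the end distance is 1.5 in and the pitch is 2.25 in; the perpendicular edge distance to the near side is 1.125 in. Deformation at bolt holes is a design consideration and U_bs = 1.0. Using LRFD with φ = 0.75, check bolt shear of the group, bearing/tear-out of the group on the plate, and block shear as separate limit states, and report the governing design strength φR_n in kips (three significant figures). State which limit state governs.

62.1 kips (bolt shear governs)

Bolt shear: A_b = π·0.625²/4 = 0.3068 in²; R_n = 54 × 0.3068 × 5 × 1 = 82.83 kips → 0.75 × 82.83 = 62.1 kips.
Bearing: edge l_c = 1.156, r_n = 60.36 kips; interior l_c = 1.562, r_n = 65.25 kips; R_n = 60.36 + 4·65.25 = 321.4 kips → 241 kips.
Block shear: A_gv = 7.875, A_nv = 5.344, A_nt = 0.5625 in²; R_n = min(0.6F_uA_nv, 0.6F_yA_gv) + U_bs·F_u·A_nt = 202.7 kips → 152 kips.
Bolt shear governs: 62.1 kips.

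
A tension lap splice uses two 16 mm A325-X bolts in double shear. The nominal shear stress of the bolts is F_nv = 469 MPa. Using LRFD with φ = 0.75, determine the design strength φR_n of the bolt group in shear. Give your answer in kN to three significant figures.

283 kN

A_b = π × 16² / 4 = 201.1 mm².
R_n = F_nv · A_b · n · n_s = 469 × 201.1 × 2 × 2 / 1000 = 377.2 kN.
Design strength φR_n = 0.75 × 377.2 = 283 kN.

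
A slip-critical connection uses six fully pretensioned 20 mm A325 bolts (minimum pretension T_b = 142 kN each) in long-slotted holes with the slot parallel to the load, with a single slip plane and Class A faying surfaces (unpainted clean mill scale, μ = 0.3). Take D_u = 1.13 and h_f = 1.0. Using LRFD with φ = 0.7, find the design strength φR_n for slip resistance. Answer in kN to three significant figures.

202 kN

R_n = μ · D_u · h_f · T_b · n_s · n_b = 0.3 × 1.13 × 1.0 × 142 × 1 × 6 = 288.8 kN.
Design strength φR_n = 0.7 × 288.8 = 202 kN.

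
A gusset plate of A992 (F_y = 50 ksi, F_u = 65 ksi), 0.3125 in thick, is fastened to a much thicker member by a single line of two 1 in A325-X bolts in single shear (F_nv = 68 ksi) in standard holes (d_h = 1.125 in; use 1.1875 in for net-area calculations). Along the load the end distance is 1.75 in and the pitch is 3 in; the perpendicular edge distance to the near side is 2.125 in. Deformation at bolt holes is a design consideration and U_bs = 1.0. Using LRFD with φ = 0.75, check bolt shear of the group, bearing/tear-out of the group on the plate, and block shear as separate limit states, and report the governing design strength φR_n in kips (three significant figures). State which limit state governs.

50.5 kips (block shear governs)

Bolt shear: A_b = π·1²/4 = 0.7854 in²; R_n = 68 × 0.7854 × 2 × 1 = 106.8 kips → 0.75 × 106.8 = 80.1 kips.
Bearing: edge l_c = 1.188, r_n = 28.95 kips; interior l_c = 1.875, r_n = 45.7 kips; R_n = 28.95 + 1·45.7 = 74.65 kips → 56 kips.
Block shear: A_gv = 1.484, A_nv = 0.9277, A_nt = 0.4785 in²; R_n = min(0.6F_uA_nv, 0.6F_yA_gv) + U_bs·F_u·A_nt = 67.29 kips → 50.5 kips.
Block shear governs: 50.5 kips.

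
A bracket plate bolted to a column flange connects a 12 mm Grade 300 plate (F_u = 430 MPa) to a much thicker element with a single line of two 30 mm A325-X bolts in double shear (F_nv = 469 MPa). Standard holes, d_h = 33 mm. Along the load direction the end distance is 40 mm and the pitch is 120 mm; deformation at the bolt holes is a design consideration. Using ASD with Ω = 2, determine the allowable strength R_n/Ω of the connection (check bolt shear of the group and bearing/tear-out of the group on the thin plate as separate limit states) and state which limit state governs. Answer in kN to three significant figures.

Bolt shear: A_b = π·30²/4 = 706.9 mm²; R_n = 469 × 706.9 × 2 × 2 / 1000 = 1326 kN → 1326 / 2 = 663 kN.
Bearing (1.2 l_c t F_u ≤ 2.4 d t F_u): upper limit = 2.4·30·12·430 / 1000 = 371.5 kN.
  Edge l_c = 40 − 33/2 = 23.5 → r_n = 145.5 kN; interior l_c = 120 − 33 = 87 → r_n = 371.5 kN.
  R_n,bearing = 1·145.5 + 1·371.5 = 517 kN → 517 / 2 = 259 kN.
Bearing governs: 259 kN.

259 kN (bearing governs)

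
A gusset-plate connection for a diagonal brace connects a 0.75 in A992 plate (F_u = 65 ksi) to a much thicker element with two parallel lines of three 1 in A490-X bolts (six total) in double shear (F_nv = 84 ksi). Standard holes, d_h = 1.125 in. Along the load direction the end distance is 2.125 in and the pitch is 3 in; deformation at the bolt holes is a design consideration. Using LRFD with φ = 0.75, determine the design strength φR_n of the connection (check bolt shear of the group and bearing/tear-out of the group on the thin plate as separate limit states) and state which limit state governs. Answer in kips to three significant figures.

466 kips (bearing governs)

Bolt shear: A_b = π·1²/4 = 0.7854 in²; R_n = 84 × 0.7854 × 6 × 2 = 791.7 kips → 0.75 × 791.7 = 594 kips.
Bearing (1.2 l_c t F_u ≤ 2.4 d t F_u): upper limit = 2.4·1·0.75·65 = 117 kips.
  Edge l_c = 2.125 − 1.125/2 = 1.562 → r_n = 91.41 kips; interior l_c = 3 − 1.125 = 1.875 → r_n = 109.7 kips.
  R_n,bearing = 2·91.41 + 4·109.7 = 621.6 kips → 0.75 × 621.6 = 466 kips.
Bearing governs: 466 kips.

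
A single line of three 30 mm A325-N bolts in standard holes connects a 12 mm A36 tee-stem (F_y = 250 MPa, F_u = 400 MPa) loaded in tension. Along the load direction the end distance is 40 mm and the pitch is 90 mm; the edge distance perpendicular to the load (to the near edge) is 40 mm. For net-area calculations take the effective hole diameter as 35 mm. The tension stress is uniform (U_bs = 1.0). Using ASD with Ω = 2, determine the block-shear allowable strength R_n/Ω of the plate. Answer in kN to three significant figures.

245 kN

Shear plane L_v = 40 + 2·90 = 220 mm; A_gv = 220 × 12 = 2640 mm².
A_nv = (220 − 2.5·35) × 12 = 1590 mm².
A_nt = (40 − 0.5·35) × 12 = 270 mm².
0.6 F_u A_nv = 381.6 kN; 0.6 F_y A_gv = 396 kN → shear rupture governs the shear term.
R_n = 381.6 + 1.0 × 400 × 270 / 1000 = 489.6 kN.
Allowable strength R_n/Ω = 489.6 / 2 = 245 kN.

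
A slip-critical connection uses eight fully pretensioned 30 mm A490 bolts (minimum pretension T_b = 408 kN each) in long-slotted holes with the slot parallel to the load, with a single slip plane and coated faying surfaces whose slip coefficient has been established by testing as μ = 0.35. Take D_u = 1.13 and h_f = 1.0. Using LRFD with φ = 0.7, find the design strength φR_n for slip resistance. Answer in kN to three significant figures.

904 kN

R_n = μ · D_u · h_f · T_b · n_s · n_b = 0.35 × 1.13 × 1.0 × 408 × 1 × 8 = 1291 kN.
Design strength φR_n = 0.7 × 1291 = 904 kN.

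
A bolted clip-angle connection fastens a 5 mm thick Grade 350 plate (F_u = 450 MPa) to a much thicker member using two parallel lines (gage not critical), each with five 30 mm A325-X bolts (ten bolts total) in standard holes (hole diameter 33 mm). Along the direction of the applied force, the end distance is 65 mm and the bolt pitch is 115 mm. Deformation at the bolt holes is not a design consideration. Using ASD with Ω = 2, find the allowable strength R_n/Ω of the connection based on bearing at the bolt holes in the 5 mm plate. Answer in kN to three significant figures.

974 kN

Per bolt r_n = 1.5 l_c t F_u ≤ 3.0 d t F_u; upper limit = 3.0 × 30 × 5 × 450 / 1000 = 202.5 kN.
Edge bolt: l_c = 65 − 33/2 = 48.5 mm → 1.5 × 48.5 × 5 × 450 / 1000 = 163.7 → r_n = 163.7 kN.
Interior bolts: l_c = 115 − 33 = 82 mm → 1.5 × 82 × 5 × 450 / 1000 = 276.8 → r_n = 202.5 kN.
R_n = 2 × 163.7 + 8 × 202.5 = 1947 kN.
Allowable strength R_n/Ω = 1947 / 2 = 974 kN.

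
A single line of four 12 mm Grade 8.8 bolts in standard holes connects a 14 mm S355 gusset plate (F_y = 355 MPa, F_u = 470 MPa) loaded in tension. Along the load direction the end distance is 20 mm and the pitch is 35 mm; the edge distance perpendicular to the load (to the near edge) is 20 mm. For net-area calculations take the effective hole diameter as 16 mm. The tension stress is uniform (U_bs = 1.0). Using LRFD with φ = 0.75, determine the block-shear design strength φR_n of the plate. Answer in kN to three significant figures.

Shear plane L_v = 20 + 3·35 = 125 mm; A_gv = 125 × 14 = 1750 mm².
A_nv = (125 − 3.5·16) × 14 = 966 mm².
A_nt = (20 − 0.5·16) × 14 = 168 mm².
0.6 F_u A_nv = 272.4 kN; 0.6 F_y A_gv = 372.8 kN → shear rupture governs the shear term.
R_n = 272.4 + 1.0 × 470 × 168 / 1000 = 351.4 kN.
Design strength φR_n = 0.75 × 351.4 = 264 kN.

264 kN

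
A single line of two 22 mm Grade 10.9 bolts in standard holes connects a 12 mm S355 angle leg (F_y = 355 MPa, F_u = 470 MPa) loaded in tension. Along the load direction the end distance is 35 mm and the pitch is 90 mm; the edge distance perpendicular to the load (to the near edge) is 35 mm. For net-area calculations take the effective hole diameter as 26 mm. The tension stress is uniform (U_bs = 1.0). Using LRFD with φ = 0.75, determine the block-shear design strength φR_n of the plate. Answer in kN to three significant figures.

311 kN

Shear plane L_v = 35 + 1·90 = 125 mm; A_gv = 125 × 12 = 1500 mm².
A_nv = (125 − 1.5·26) × 12 = 1032 mm².
A_nt = (35 − 0.5·26) × 12 = 264 mm².
0.6 F_u A_nv = 291 kN; 0.6 F_y A_gv = 319.5 kN → shear rupture governs the shear term.
R_n = 291 + 1.0 × 470 × 264 / 1000 = 415.1 kN.
Design strength φR_n = 0.75 × 415.1 = 311 kN.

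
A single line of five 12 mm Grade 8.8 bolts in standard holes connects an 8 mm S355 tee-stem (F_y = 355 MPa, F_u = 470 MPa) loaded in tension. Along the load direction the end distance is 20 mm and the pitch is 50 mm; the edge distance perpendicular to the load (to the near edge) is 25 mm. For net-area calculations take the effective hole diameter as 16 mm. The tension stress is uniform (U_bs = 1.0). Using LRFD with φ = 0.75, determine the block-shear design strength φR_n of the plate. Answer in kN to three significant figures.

298 kN

Shear plane L_v = 20 + 4·50 = 220 mm; A_gv = 220 × 8 = 1760 mm².
A_nv = (220 − 4.5·16) × 8 = 1184 mm².
A_nt = (25 − 0.5·16) × 8 = 136 mm².
0.6 F_u A_nv = 333.9 kN; 0.6 F_y A_gv = 374.9 kN → shear rupture governs the shear term.
R_n = 333.9 + 1.0 × 470 × 136 / 1000 = 397.8 kN.
Design strength φR_n = 0.75 × 397.8 = 298 kN.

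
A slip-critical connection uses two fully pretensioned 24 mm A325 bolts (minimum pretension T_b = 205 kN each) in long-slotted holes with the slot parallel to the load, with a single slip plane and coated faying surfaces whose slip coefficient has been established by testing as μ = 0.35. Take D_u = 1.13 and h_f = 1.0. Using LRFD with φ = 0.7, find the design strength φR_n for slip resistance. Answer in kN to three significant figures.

R_n = μ · D_u · h_f · T_b · n_s · n_b = 0.35 × 1.13 × 1.0 × 205 × 1 × 2 = 162.2 kN.
Design strength φR_n = 0.7 × 162.2 = 114 kN.

114 kN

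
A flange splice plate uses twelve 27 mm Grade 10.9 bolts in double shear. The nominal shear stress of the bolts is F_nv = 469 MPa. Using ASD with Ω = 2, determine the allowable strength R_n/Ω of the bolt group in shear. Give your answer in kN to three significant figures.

3220 kN

A_b = π × 27² / 4 = 572.6 mm².
R_n = F_nv · A_b · n · n_s = 469 × 572.6 × 12 × 2 / 1000 = 6445 kN.
Allowable strength R_n/Ω = 6445 / 2 = 3220 kN.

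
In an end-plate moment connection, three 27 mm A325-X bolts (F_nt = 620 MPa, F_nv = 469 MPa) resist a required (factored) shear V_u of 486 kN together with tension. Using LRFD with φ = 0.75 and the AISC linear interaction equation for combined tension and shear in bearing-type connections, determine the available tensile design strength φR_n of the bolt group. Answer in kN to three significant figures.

A_b = π·27²/4 = 572.6 mm²; f_rv = 486 × 1000 / (3 × 572.6) = 282.9 MPa.
F'_nt = 1.3 F_nt − (F_nt / φF_nv) f_rv = 1.3·620 − (620/(0.75·469))·282.9 = 307.3 MPa, capped at F_nt → F'_nt = 307.3 MPa.
R_n = F'_nt · A_b · n = 307.3 × 572.6 × 3 / 1000 = 527.8 kN.
Design strength φR_n = 0.75 × 527.8 = 396 kN.

396 kN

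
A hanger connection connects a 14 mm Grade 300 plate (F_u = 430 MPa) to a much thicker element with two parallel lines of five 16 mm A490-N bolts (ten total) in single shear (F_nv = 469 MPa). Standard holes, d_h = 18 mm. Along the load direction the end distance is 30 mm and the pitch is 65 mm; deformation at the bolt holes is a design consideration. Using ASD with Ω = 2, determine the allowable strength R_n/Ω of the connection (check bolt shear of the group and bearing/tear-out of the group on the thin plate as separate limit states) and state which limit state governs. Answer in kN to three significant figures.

Bolt shear: A_b = π·16²/4 = 201.1 mm²; R_n = 469 × 201.1 × 10 × 1 / 1000 = 943 kN → 943 / 2 = 471 kN.
Bearing (1.2 l_c t F_u ≤ 2.4 d t F_u): upper limit = 2.4·16·14·430 / 1000 = 231.2 kN.
  Edge l_c = 30 − 18/2 = 21 → r_n = 151.7 kN; interior l_c = 65 − 18 = 47 → r_n = 231.2 kN.
  R_n,bearing = 2·151.7 + 8·231.2 = 2153 kN → 2153 / 2 = 1080 kN.
Bolt shear governs: 471 kN.

471 kN (bolt shear governs)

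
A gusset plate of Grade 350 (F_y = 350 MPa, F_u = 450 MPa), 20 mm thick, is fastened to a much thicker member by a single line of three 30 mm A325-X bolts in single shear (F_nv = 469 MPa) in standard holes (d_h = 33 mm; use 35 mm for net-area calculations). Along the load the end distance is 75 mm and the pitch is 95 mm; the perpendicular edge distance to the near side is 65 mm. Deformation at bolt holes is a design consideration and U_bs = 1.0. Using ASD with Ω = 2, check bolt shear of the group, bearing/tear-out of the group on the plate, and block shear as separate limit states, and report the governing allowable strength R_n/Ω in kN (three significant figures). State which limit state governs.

497 kN (bolt shear governs)

Bolt shear: A_b = π·30²/4 = 706.9 mm²; R_n = 469 × 706.9 × 3 × 1 / 1000 = 994.5 kN → 994.5 / 2 = 497 kN.
Bearing: edge l_c = 58.5, r_n = 631.8 kN; interior l_c = 62, r_n = 648 kN; R_n = 631.8 + 2·648 = 1928 kN → 964 kN.
Block shear: A_gv = 5300, A_nv = 3550, A_nt = 950 mm²; R_n = min(0.6F_uA_nv, 0.6F_yA_gv) + U_bs·F_u·A_nt = 1386 kN → 693 kN.
Bolt shear governs: 497 kN.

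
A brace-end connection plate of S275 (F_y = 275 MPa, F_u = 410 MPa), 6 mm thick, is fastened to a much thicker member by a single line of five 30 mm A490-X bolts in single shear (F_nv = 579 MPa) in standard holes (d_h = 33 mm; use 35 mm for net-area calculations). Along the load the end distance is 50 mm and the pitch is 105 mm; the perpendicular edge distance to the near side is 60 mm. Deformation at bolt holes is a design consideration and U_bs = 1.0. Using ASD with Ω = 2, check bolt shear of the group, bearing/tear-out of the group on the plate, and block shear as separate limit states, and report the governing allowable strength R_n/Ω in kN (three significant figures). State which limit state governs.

283 kN (block shear governs)

Bolt shear: A_b = π·30²/4 = 706.9 mm²; R_n = 579 × 706.9 × 5 × 1 / 1000 = 2046 kN → 2046 / 2 = 1020 kN.
Bearing: edge l_c = 33.5, r_n = 98.89 kN; interior l_c = 72, r_n = 177.1 kN; R_n = 98.89 + 4·177.1 = 807.4 kN → 404 kN.
Block shear: A_gv = 2820, A_nv = 1875, A_nt = 255 mm²; R_n = min(0.6F_uA_nv, 0.6F_yA_gv) + U_bs·F_u·A_nt = 565.8 kN → 283 kN.
Block shear governs: 283 kN.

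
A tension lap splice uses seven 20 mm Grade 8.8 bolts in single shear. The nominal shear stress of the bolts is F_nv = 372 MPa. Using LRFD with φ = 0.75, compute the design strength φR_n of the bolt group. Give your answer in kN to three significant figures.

A_b = π × 20² / 4 = 314.2 mm².
R_n = F_nv · A_b · n · n_s = 372 × 314.2 × 7 × 1 / 1000 = 818.1 kN.
Design strength φR_n = 0.75 × 818.1 = 614 kN.

614 kN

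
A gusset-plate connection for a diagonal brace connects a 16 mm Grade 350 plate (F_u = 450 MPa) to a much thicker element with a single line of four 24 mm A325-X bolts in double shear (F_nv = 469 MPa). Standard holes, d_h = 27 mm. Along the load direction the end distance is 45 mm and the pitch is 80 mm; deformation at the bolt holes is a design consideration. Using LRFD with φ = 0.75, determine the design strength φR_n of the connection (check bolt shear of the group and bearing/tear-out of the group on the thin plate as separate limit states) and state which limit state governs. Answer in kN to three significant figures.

Bolt shear: A_b = π·24²/4 = 452.4 mm²; R_n = 469 × 452.4 × 4 × 2 / 1000 = 1697 kN → 0.75 × 1697 = 1270 kN.
Bearing (1.2 l_c t F_u ≤ 2.4 d t F_u): upper limit = 2.4·24·16·450 / 1000 = 414.7 kN.
  Edge l_c = 45 − 27/2 = 31.5 → r_n = 272.2 kN; interior l_c = 80 − 27 = 53 → r_n = 414.7 kN.
  R_n,bearing = 1·272.2 + 3·414.7 = 1516 kN → 0.75 × 1516 = 1140 kN.
Bearing governs: 1140 kN.

1140 kN (bearing governs)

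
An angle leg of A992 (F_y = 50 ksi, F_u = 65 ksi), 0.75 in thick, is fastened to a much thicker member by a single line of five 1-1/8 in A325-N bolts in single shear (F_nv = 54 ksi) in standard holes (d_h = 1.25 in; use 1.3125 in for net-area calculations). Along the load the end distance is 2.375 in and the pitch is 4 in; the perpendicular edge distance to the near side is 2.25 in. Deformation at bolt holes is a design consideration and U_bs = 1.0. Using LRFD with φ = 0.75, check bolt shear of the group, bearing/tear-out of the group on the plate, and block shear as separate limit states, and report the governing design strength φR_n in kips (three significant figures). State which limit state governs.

Bolt shear: A_b = π·1.125²/4 = 0.994 in²; R_n = 54 × 0.994 × 5 × 1 = 268.4 kips → 0.75 × 268.4 = 201 kips.
Bearing: edge l_c = 1.75, r_n = 102.4 kips; interior l_c = 2.75, r_n = 131.6 kips; R_n = 102.4 + 4·131.6 = 628.9 kips → 472 kips.
Block shear: A_gv = 13.78, A_nv = 9.352, A_nt = 1.195 in²; R_n = min(0.6F_uA_nv, 0.6F_yA_gv) + U_bs·F_u·A_nt = 442.4 kips → 332 kips.
Bolt shear governs: 201 kips.

201 kips (bolt shear governs)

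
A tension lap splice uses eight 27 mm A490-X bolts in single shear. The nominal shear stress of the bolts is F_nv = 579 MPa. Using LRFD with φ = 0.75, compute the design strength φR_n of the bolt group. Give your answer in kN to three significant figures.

1990 kN

A_b = π × 27² / 4 = 572.6 mm².
R_n = F_nv · A_b · n · n_s = 579 × 572.6 × 8 × 1 / 1000 = 2652 kN.
Design strength φR_n = 0.75 × 2652 = 1990 kN.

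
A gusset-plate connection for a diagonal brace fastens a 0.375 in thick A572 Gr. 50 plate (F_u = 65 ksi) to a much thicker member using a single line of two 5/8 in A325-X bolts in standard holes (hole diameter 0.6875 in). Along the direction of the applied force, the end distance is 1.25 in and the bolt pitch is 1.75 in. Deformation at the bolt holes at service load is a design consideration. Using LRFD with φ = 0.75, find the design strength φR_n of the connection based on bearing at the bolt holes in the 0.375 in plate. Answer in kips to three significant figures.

Per bolt r_n = 1.2 l_c t F_u ≤ 2.4 d t F_u; upper limit = 2.4 × 0.625 × 0.375 × 65 = 36.56 kips.
Edge bolt: l_c = 1.25 − 0.6875/2 = 0.9062 in → 1.2 × 0.9062 × 0.375 × 65 = 26.51 → r_n = 26.51 kips.
Interior bolts: l_c = 1.75 − 0.6875 = 1.062 in → 1.2 × 1.062 × 0.375 × 65 = 31.08 → r_n = 31.08 kips.
R_n = 1 × 26.51 + 1 × 31.08 = 57.59 kips.
Design strength φR_n = 0.75 × 57.59 = 43.2 kips.

43.2 kips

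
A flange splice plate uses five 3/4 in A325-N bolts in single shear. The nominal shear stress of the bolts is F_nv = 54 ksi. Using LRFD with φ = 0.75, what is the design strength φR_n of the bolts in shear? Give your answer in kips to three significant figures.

89.5 kips

A_b = π × 0.75² / 4 = 0.4418 in².
R_n = F_nv · A_b · n · n_s = 54 × 0.4418 × 5 × 1 = 119.3 kips.
Design strength φR_n = 0.75 × 119.3 = 89.5 kips.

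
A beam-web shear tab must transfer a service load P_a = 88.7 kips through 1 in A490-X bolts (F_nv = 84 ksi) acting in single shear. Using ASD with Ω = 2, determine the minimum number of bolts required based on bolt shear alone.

A_b = π·1²/4 = 0.7854 in².
Per-bolt allowable strength R_n/Ω = 84 × 0.7854 × 1 / 2 = 32.99 kips.
n ≥ 88.7 / 32.99 = 2.689 → use 3 bolts.

3 bolts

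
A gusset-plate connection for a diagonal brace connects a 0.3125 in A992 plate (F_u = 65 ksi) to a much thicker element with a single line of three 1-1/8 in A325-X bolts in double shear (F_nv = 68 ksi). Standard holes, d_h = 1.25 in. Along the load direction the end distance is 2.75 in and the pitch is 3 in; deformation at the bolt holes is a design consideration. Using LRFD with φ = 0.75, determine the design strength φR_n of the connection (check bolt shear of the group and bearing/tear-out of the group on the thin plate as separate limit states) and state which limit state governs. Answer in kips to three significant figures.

Bolt shear: A_b = π·1.125²/4 = 0.994 in²; R_n = 68 × 0.994 × 3 × 2 = 405.6 kips → 0.75 × 405.6 = 304 kips.
Bearing (1.2 l_c t F_u ≤ 2.4 d t F_u): upper limit = 2.4·1.125·0.3125·65 = 54.84 kips.
  Edge l_c = 2.75 − 1.25/2 = 2.125 → r_n = 51.8 kips; interior l_c = 3 − 1.25 = 1.75 → r_n = 42.66 kips.
  R_n,bearing = 1·51.8 + 2·42.66 = 137.1 kips → 0.75 × 137.1 = 103 kips.
Bearing governs: 103 kips.

103 kips (bearing governs)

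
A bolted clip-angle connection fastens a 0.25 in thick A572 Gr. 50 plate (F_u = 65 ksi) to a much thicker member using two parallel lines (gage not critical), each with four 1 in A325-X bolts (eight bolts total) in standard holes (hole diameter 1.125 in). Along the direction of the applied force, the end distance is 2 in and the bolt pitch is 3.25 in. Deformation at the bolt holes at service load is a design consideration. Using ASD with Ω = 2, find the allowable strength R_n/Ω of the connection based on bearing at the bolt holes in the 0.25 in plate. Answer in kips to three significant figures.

145 kips

Per bolt r_n = 1.2 l_c t F_u ≤ 2.4 d t F_u; upper limit = 2.4 × 1 × 0.25 × 65 = 39 kips.
Edge bolt: l_c = 2 − 1.125/2 = 1.438 in → 1.2 × 1.438 × 0.25 × 65 = 28.03 → r_n = 28.03 kips.
Interior bolts: l_c = 3.25 − 1.125 = 2.125 in → 1.2 × 2.125 × 0.25 × 65 = 41.44 → r_n = 39 kips.
R_n = 2 × 28.03 + 6 × 39 = 290.1 kips.
Allowable strength R_n/Ω = 290.1 / 2 = 145 kips.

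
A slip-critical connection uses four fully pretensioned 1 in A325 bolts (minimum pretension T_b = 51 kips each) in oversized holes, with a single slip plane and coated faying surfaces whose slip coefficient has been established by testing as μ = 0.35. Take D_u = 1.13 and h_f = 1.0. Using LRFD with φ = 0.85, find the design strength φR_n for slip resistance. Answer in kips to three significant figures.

68.6 kips

R_n = μ · D_u · h_f · T_b · n_s · n_b = 0.35 × 1.13 × 1.0 × 51 × 1 × 4 = 80.68 kips.
Design strength φR_n = 0.85 × 80.68 = 68.6 kips.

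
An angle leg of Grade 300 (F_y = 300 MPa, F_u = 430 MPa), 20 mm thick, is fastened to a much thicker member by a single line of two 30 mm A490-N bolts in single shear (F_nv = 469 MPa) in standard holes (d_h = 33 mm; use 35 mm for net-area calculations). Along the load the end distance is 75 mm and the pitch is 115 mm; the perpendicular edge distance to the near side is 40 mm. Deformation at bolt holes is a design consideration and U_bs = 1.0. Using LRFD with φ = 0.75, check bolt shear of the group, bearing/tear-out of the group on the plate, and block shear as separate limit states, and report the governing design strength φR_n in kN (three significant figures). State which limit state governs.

497 kN (bolt shear governs)

Bolt shear: A_b = π·30²/4 = 706.9 mm²; R_n = 469 × 706.9 × 2 × 1 / 1000 = 663 kN → 0.75 × 663 = 497 kN.
Bearing: edge l_c = 58.5, r_n = 603.7 kN; interior l_c = 82, r_n = 619.2 kN; R_n = 603.7 + 1·619.2 = 1223 kN → 917 kN.
Block shear: A_gv = 3800, A_nv = 2750, A_nt = 450 mm²; R_n = min(0.6F_uA_nv, 0.6F_yA_gv) + U_bs·F_u·A_nt = 877.5 kN → 658 kN.
Bolt shear governs: 497 kN.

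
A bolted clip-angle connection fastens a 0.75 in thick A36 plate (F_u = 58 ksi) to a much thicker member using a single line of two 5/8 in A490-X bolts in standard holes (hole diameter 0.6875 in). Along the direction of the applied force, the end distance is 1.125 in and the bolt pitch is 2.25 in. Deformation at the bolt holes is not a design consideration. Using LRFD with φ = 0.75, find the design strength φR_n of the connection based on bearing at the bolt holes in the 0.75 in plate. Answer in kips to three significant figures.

Per bolt r_n = 1.5 l_c t F_u ≤ 3.0 d t F_u; upper limit = 3.0 × 0.625 × 0.75 × 58 = 81.56 kips.
Edge bolt: l_c = 1.125 − 0.6875/2 = 0.7812 in → 1.5 × 0.7812 × 0.75 × 58 = 50.98 → r_n = 50.98 kips.
Interior bolts: l_c = 2.25 − 0.6875 = 1.562 in → 1.5 × 1.562 × 0.75 × 58 = 102 → r_n = 81.56 kips.
R_n = 1 × 50.98 + 1 × 81.56 = 132.5 kips.
Design strength φR_n = 0.75 × 132.5 = 99.4 kips.

99.4 kips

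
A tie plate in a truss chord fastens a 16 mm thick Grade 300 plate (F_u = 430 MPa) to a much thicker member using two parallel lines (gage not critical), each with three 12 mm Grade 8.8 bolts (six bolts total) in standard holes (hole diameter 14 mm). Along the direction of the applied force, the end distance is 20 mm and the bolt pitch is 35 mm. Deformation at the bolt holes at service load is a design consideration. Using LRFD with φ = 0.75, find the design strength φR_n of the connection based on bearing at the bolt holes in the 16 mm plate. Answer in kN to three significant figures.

681 kN

Per bolt r_n = 1.2 l_c t F_u ≤ 2.4 d t F_u; upper limit = 2.4 × 12 × 16 × 430 / 1000 = 198.1 kN.
Edge bolt: l_c = 20 − 14/2 = 13 mm → 1.2 × 13 × 16 × 430 / 1000 = 107.3 → r_n = 107.3 kN.
Interior bolts: l_c = 35 − 14 = 21 mm → 1.2 × 21 × 16 × 430 / 1000 = 173.4 → r_n = 173.4 kN.
R_n = 2 × 107.3 + 4 × 173.4 = 908.2 kN.
Design strength φR_n = 0.75 × 908.2 = 681 kN.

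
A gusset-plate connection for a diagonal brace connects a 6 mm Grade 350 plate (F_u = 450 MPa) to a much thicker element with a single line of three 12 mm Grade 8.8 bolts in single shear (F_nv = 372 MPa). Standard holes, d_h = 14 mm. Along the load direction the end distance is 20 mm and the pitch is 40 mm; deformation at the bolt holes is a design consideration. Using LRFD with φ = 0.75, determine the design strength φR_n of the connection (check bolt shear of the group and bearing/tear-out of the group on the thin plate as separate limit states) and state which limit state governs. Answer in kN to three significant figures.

Bolt shear: A_b = π·12²/4 = 113.1 mm²; R_n = 372 × 113.1 × 3 × 1 / 1000 = 126.2 kN → 0.75 × 126.2 = 94.7 kN.
Bearing (1.2 l_c t F_u ≤ 2.4 d t F_u): upper limit = 2.4·12·6·450 / 1000 = 77.76 kN.
  Edge l_c = 20 − 14/2 = 13 → r_n = 42.12 kN; interior l_c = 40 − 14 = 26 → r_n = 77.76 kN.
  R_n,bearing = 1·42.12 + 2·77.76 = 197.6 kN → 0.75 × 197.6 = 148 kN.
Bolt shear governs: 94.7 kN.

94.7 kN (bolt shear governs)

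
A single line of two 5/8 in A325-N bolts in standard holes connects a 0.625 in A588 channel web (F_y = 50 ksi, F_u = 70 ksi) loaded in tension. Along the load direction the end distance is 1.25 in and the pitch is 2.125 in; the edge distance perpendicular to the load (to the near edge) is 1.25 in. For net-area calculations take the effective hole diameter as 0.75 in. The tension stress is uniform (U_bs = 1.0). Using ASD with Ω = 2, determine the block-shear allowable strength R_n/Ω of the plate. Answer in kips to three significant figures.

Shear plane L_v = 1.25 + 1·2.125 = 3.375 in; A_gv = 3.375 × 0.625 = 2.109 in².
A_nv = (3.375 − 1.5·0.75) × 0.625 = 1.406 in².
A_nt = (1.25 − 0.5·0.75) × 0.625 = 0.5469 in².
0.6 F_u A_nv = 59.06 kips; 0.6 F_y A_gv = 63.28 kips → shear rupture governs the shear term.
R_n = 59.06 + 1.0 × 70 × 0.5469 = 97.34 kips.
Allowable strength R_n/Ω = 97.34 / 2 = 48.7 kips.

48.7 kips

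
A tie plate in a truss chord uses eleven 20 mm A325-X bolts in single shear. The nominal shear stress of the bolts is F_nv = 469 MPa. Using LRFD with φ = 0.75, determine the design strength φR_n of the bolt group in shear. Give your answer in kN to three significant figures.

1220 kN

A_b = π × 20² / 4 = 314.2 mm².
R_n = F_nv · A_b · n · n_s = 469 × 314.2 × 11 × 1 / 1000 = 1621 kN.
Design strength φR_n = 0.75 × 1621 = 1220 kN.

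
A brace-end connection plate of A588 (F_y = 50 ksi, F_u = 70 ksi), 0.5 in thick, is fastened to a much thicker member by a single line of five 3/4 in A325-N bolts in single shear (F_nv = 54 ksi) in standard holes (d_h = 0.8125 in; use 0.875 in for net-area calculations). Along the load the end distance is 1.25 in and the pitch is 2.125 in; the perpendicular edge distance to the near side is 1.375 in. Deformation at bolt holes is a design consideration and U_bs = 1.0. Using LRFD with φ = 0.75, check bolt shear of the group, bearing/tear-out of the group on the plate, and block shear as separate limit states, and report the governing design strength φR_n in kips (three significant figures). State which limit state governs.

Bolt shear: A_b = π·0.75²/4 = 0.4418 in²; R_n = 54 × 0.4418 × 5 × 1 = 119.3 kips → 0.75 × 119.3 = 89.5 kips.
Bearing: edge l_c = 0.8438, r_n = 35.44 kips; interior l_c = 1.312, r_n = 55.12 kips; R_n = 35.44 + 4·55.12 = 255.9 kips → 192 kips.
Block shear: A_gv = 4.875, A_nv = 2.906, A_nt = 0.4688 in²; R_n = min(0.6F_uA_nv, 0.6F_yA_gv) + U_bs·F_u·A_nt = 154.9 kips → 116 kips.
Bolt shear governs: 89.5 kips.

89.5 kips (bolt shear governs)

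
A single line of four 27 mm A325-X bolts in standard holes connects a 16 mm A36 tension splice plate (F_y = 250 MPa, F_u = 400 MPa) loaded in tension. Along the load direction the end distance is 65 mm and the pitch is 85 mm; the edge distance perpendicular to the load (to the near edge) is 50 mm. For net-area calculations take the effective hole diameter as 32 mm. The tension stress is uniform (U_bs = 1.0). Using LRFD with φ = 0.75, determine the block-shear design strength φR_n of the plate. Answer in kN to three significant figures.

Shear plane L_v = 65 + 3·85 = 320 mm; A_gv = 320 × 16 = 5120 mm².
A_nv = (320 − 3.5·32) × 16 = 3328 mm².
A_nt = (50 − 0.5·32) × 16 = 544 mm².
0.6 F_u A_nv = 798.7 kN; 0.6 F_y A_gv = 768 kN → shear yielding governs the shear term.
R_n = 768 + 1.0 × 400 × 544 / 1000 = 985.6 kN.
Design strength φR_n = 0.75 × 985.6 = 739 kN.

739 kN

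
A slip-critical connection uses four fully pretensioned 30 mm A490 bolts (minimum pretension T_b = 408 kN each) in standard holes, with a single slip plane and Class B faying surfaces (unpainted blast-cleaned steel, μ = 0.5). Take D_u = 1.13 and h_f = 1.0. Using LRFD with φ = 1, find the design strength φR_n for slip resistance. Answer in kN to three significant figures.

922 kN

R_n = μ · D_u · h_f · T_b · n_s · n_b = 0.5 × 1.13 × 1.0 × 408 × 1 × 4 = 922.1 kN.
Design strength φR_n = 1 × 922.1 = 922 kN.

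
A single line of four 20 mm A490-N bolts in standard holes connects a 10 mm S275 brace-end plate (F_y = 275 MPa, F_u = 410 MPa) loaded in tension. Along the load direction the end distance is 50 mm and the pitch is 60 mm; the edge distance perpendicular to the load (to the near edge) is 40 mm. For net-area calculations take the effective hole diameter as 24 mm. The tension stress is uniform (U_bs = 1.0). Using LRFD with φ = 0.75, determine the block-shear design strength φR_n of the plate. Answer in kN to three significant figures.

Shear plane L_v = 50 + 3·60 = 230 mm; A_gv = 230 × 10 = 2300 mm².
A_nv = (230 − 3.5·24) × 10 = 1460 mm².
A_nt = (40 − 0.5·24) × 10 = 280 mm².
0.6 F_u A_nv = 359.2 kN; 0.6 F_y A_gv = 379.5 kN → shear rupture governs the shear term.
R_n = 359.2 + 1.0 × 410 × 280 / 1000 = 474 kN.
Design strength φR_n = 0.75 × 474 = 355 kN.

355 kN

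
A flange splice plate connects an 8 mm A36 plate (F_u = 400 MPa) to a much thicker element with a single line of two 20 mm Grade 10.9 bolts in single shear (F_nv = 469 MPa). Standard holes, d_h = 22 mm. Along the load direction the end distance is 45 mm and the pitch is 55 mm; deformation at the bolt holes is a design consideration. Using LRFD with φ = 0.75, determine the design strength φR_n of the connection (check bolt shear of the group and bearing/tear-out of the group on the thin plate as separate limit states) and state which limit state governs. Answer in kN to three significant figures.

193 kN (bearing governs)

Bolt shear: A_b = π·20²/4 = 314.2 mm²; R_n = 469 × 314.2 × 2 × 1 / 1000 = 294.7 kN → 0.75 × 294.7 = 221 kN.
Bearing (1.2 l_c t F_u ≤ 2.4 d t F_u): upper limit = 2.4·20·8·400 / 1000 = 153.6 kN.
  Edge l_c = 45 − 22/2 = 34 → r_n = 130.6 kN; interior l_c = 55 − 22 = 33 → r_n = 126.7 kN.
  R_n,bearing = 1·130.6 + 1·126.7 = 257.3 kN → 0.75 × 257.3 = 193 kN.
Bearing governs: 193 kN.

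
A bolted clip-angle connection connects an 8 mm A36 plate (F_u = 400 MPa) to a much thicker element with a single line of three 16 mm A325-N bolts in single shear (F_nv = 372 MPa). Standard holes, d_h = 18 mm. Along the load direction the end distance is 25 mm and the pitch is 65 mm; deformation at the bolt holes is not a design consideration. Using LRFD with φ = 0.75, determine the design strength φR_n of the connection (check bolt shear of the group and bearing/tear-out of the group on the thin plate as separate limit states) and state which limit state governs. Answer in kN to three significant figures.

168 kN (bolt shear governs)

Bolt shear: A_b = π·16²/4 = 201.1 mm²; R_n = 372 × 201.1 × 3 × 1 / 1000 = 224.4 kN → 0.75 × 224.4 = 168 kN.
Bearing (1.5 l_c t F_u ≤ 3.0 d t F_u): upper limit = 3.0·16·8·400 / 1000 = 153.6 kN.
  Edge l_c = 25 − 18/2 = 16 → r_n = 76.8 kN; interior l_c = 65 − 18 = 47 → r_n = 153.6 kN.
  R_n,bearing = 1·76.8 + 2·153.6 = 384 kN → 0.75 × 384 = 288 kN.
Bolt shear governs: 168 kN.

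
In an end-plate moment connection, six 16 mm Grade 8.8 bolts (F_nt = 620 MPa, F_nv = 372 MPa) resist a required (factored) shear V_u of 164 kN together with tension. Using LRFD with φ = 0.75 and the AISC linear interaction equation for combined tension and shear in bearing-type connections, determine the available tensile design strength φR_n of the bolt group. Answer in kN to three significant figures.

456 kN

A_b = π·16²/4 = 201.1 mm²; f_rv = 164 × 1000 / (6 × 201.1) = 135.9 MPa.
F'_nt = 1.3 F_nt − (F_nt / φF_nv) f_rv = 1.3·620 − (620/(0.75·372))·135.9 = 503.9 MPa, capped at F_nt → F'_nt = 503.9 MPa.
R_n = F'_nt · A_b · n = 503.9 × 201.1 × 6 / 1000 = 607.9 kN.
Design strength φR_n = 0.75 × 607.9 = 456 kN.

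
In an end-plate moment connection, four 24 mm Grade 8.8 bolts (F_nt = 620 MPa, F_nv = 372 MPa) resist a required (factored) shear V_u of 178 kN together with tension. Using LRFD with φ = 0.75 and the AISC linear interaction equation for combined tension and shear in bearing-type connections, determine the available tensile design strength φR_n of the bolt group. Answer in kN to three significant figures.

797 kN

A_b = π·24²/4 = 452.4 mm²; f_rv = 178 × 1000 / (4 × 452.4) = 98.37 MPa.
F'_nt = 1.3 F_nt − (F_nt / φF_nv) f_rv = 1.3·620 − (620/(0.75·372))·98.37 = 587.4 MPa, capped at F_nt → F'_nt = 587.4 MPa.
R_n = F'_nt · A_b · n = 587.4 × 452.4 × 4 / 1000 = 1063 kN.
Design strength φR_n = 0.75 × 1063 = 797 kN.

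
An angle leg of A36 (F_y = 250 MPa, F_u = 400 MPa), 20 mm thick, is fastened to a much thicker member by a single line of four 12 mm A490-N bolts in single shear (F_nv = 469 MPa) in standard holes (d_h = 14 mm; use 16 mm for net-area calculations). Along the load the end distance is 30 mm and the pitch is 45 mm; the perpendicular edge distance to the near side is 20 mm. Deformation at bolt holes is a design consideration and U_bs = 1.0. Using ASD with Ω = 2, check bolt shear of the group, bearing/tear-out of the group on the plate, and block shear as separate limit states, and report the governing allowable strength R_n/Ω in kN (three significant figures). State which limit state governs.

Bolt shear: A_b = π·12²/4 = 113.1 mm²; R_n = 469 × 113.1 × 4 × 1 / 1000 = 212.2 kN → 212.2 / 2 = 106 kN.
Bearing: edge l_c = 23, r_n = 220.8 kN; interior l_c = 31, r_n = 230.4 kN; R_n = 220.8 + 3·230.4 = 912 kN → 456 kN.
Block shear: A_gv = 3300, A_nv = 2180, A_nt = 240 mm²; R_n = min(0.6F_uA_nv, 0.6F_yA_gv) + U_bs·F_u·A_nt = 591 kN → 296 kN.
Bolt shear governs: 106 kN.

106 kN (bolt shear governs)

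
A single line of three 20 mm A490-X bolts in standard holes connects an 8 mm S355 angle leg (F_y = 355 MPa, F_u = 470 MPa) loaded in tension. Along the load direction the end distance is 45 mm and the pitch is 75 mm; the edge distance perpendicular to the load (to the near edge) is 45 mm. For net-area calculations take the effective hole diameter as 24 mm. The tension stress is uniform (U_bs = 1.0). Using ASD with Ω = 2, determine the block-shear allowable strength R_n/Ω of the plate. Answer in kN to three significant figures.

Shear plane L_v = 45 + 2·75 = 195 mm; A_gv = 195 × 8 = 1560 mm².
A_nv = (195 − 2.5·24) × 8 = 1080 mm².
A_nt = (45 − 0.5·24) × 8 = 264 mm².
0.6 F_u A_nv = 304.6 kN; 0.6 F_y A_gv = 332.3 kN → shear rupture governs the shear term.
R_n = 304.6 + 1.0 × 470 × 264 / 1000 = 428.6 kN.
Allowable strength R_n/Ω = 428.6 / 2 = 214 kN.

214 kN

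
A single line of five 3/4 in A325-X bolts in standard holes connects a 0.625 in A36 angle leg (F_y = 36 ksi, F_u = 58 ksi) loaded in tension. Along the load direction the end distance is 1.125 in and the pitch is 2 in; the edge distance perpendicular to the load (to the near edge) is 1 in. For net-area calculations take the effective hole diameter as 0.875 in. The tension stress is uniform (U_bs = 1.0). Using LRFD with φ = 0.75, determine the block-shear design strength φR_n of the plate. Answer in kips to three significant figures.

99.9 kips

Shear plane L_v = 1.125 + 4·2 = 9.125 in; A_gv = 9.125 × 0.625 = 5.703 in².
A_nv = (9.125 − 4.5·0.875) × 0.625 = 3.242 in².
A_nt = (1 − 0.5·0.875) × 0.625 = 0.3516 in².
0.6 F_u A_nv = 112.8 kips; 0.6 F_y A_gv = 123.2 kips → shear rupture governs the shear term.
R_n = 112.8 + 1.0 × 58 × 0.3516 = 133.2 kips.
Design strength φR_n = 0.75 × 133.2 = 99.9 kips.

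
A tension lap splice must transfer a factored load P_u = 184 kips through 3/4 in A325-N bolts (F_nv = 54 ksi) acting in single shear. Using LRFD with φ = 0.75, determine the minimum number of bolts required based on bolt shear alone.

A_b = π·0.75²/4 = 0.4418 in².
Per-bolt design strength φR_n = 0.75 × 54 × 0.4418 × 1 = 17.89 kips.
n ≥ 184 / 17.89 = 10.28 → use 11 bolts.

11 bolts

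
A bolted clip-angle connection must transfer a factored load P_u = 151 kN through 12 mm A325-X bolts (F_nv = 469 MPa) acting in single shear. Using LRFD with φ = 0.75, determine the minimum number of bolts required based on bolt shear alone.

4 bolts

A_b = π·12²/4 = 113.1 mm².
Per-bolt design strength φR_n = 0.75 × 469 × 113.1 × 1 / 1000 = 39.78 kN.
n ≥ 151 / 39.78 = 3.796 → use 4 bolts.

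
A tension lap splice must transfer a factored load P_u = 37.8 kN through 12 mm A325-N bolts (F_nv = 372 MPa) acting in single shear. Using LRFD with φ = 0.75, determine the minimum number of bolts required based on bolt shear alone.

2 bolts

A_b = π·12²/4 = 113.1 mm².
Per-bolt design strength φR_n = 0.75 × 372 × 113.1 × 1 / 1000 = 31.55 kN.
n ≥ 37.8 / 31.55 = 1.198 → use 2 bolts.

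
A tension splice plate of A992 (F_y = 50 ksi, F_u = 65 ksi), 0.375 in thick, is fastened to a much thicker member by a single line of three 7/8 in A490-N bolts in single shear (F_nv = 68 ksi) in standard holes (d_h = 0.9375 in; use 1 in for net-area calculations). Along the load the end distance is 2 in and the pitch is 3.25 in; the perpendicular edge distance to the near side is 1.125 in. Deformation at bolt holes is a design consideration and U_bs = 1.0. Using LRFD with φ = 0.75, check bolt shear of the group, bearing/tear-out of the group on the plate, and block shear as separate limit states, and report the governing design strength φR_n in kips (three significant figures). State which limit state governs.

77.2 kips (block shear governs)

Bolt shear: A_b = π·0.875²/4 = 0.6013 in²; R_n = 68 × 0.6013 × 3 × 1 = 122.7 kips → 0.75 × 122.7 = 92 kips.
Bearing: edge l_c = 1.531, r_n = 44.79 kips; interior l_c = 2.312, r_n = 51.19 kips; R_n = 44.79 + 2·51.19 = 147.2 kips → 110 kips.
Block shear: A_gv = 3.188, A_nv = 2.25, A_nt = 0.2344 in²; R_n = min(0.6F_uA_nv, 0.6F_yA_gv) + U_bs·F_u·A_nt = 103 kips → 77.2 kips.
Block shear governs: 77.2 kips.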